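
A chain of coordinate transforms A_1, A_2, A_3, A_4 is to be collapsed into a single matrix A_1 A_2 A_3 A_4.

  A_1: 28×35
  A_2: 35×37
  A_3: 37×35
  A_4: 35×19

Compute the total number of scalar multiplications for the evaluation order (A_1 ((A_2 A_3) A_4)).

(A_2 A_3): 35×37 by 37×35 → 35×35, cost 35·37·35 = 45325
((A_2 A_3) A_4): 35×35 by 35×19 → 35×19, cost 35·35·19 = 23275; cumulative 68600
(A_1 ((A_2 A_3) A_4)): 28×35 by 35×19 → 28×19, cost 28·35·19 = 18620; cumulative 87220
Total: 87220 scalar multiplications.

87220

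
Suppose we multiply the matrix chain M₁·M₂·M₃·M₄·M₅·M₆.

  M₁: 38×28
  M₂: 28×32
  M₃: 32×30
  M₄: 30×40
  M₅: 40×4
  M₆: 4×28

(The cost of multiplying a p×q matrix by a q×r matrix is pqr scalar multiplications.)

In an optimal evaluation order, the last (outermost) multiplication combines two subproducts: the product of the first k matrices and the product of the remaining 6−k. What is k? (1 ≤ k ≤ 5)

Adjacent pairs: M₁M₂ = 38·28·32 = 34048; M₂M₃ = 28·32·30 = 26880; M₃M₄ = 32·30·40 = 38400; M₄M₅ = 30·40·4 = 4800; M₅M₆ = 40·4·28 = 4480.
Length 3: M₁..M₃: k=1: 0+26880+38·28·30=58800; k=2: 34048+0+38·32·30=70528 → min 58800 | M₂..M₄: k=2: 0+38400+28·32·40=74240; k=3: 26880+0+28·30·40=60480 → min 60480 | M₃..M₅: k=3: 0+4800+32·30·4=8640; k=4: 38400+0+32·40·4=43520 → min 8640 | M₄..M₆: k=4: 0+4480+30·40·28=38080; k=5: 4800+0+30·4·28=8160 → min 8160.
Length 4: M₁..M₄: k=1: 0+60480+38·28·40=103040; k=2: 34048+38400+38·32·40=121088; k=3: 58800+0+38·30·40=104400 → min 103040 | M₂..M₅: k=2: 0+8640+28·32·4=12224; k=3: 26880+4800+28·30·4=35040; k=4: 60480+0+28·40·4=64960 → min 12224 | M₃..M₆: k=3: 0+8160+32·30·28=35040; k=4: 38400+4480+32·40·28=78720; k=5: 8640+0+32·4·28=12224 → min 12224.
Length 5: M₁..M₅: k=1: 0+12224+38·28·4=16480; k=2: 34048+8640+38·32·4=47552; k=3: 58800+4800+38·30·4=68160; k=4: 103040+0+38·40·4=109120 → min 16480 | M₂..M₆: k=2: 0+12224+28·32·28=37312; k=3: 26880+8160+28·30·28=58560; k=4: 60480+4480+28·40·28=96320; k=5: 12224+0+28·4·28=15360 → min 15360.
Top-level splits: k=1: (M₁..M₁)·(M₂..M₆) → 0+15360+38·28·28 = 45152; k=2: (M₁..M₂)·(M₃..M₆) → 34048+12224+38·32·28 = 80320; k=3: (M₁..M₃)·(M₄..M₆) → 58800+8160+38·30·28 = 98880; k=4: (M₁..M₄)·(M₅..M₆) → 103040+4480+38·40·28 = 150080; k=5: (M₁..M₅)·(M₆..M₆) → 16480+0+38·4·28 = 20736.
Best split is after M₅, i.e. k = 5.

5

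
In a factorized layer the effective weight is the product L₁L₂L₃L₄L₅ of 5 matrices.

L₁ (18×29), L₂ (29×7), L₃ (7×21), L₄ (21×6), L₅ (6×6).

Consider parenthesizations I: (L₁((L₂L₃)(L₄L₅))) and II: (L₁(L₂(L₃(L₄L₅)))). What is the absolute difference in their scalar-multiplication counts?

Order I = (L₁((L₂L₃)(L₄L₅))): (L₂L₃): 29×7 by 7×21 → 29×21, cost 29·7·21 = 4263; (L₄L₅): 21×6 by 6×6 → 21×6, cost 21·6·6 = 756; ((L₂L₃)(L₄L₅)): 29×21 by 21×6 → 29×6, cost 29·21·6 = 3654; cumulative 8673; (L₁((L₂L₃)(L₄L₅))): 18×29 by 29×6 → 18×6, cost 18·29·6 = 3132; cumulative 11805. Total 11805.
Order II = (L₁(L₂(L₃(L₄L₅)))): (L₄L₅): 21×6 by 6×6 → 21×6, cost 21·6·6 = 756; (L₃(L₄L₅)): 7×21 by 21×6 → 7×6, cost 7·21·6 = 882; cumulative 1638; (L₂(L₃(L₄L₅))): 29×7 by 7×6 → 29×6, cost 29·7·6 = 1218; cumulative 2856; (L₁(L₂(L₃(L₄L₅)))): 18×29 by 29×6 → 18×6, cost 18·29·6 = 3132; cumulative 5988. Total 5988.
Difference: |11805 − 5988| = 5817.

5817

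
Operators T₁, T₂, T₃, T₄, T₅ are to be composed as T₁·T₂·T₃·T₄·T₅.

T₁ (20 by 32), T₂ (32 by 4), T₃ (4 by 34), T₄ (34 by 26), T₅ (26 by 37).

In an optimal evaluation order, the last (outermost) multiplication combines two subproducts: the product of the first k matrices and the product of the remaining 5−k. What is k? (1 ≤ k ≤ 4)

2

Adjacent pairs: T₁T₂ = 20·32·4 = 2560; T₂T₃ = 32·4·34 = 4352; T₃T₄ = 4·34·26 = 3536; T₄T₅ = 34·26·37 = 32708.
Length 3: T₁..T₃: k=1: 0+4352+20·32·34=26112; k=2: 2560+0+20·4·34=5280 → min 5280 | T₂..T₄: k=2: 0+3536+32·4·26=6864; k=3: 4352+0+32·34·26=32640 → min 6864 | T₃..T₅: k=3: 0+32708+4·34·37=37740; k=4: 3536+0+4·26·37=7384 → min 7384.
Length 4: T₁..T₄: k=1: 0+6864+20·32·26=23504; k=2: 2560+3536+20·4·26=8176; k=3: 5280+0+20·34·26=22960 → min 8176 | T₂..T₅: k=2: 0+7384+32·4·37=12120; k=3: 4352+32708+32·34·37=77316; k=4: 6864+0+32·26·37=37648 → min 12120.
Top-level splits: k=1: (T₁..T₁)·(T₂..T₅) → 0+12120+20·32·37 = 35800; k=2: (T₁..T₂)·(T₃..T₅) → 2560+7384+20·4·37 = 12904; k=3: (T₁..T₃)·(T₄..T₅) → 5280+32708+20·34·37 = 63148; k=4: (T₁..T₄)·(T₅..T₅) → 8176+0+20·26·37 = 27416.
Best split is after T₂, i.e. k = 2.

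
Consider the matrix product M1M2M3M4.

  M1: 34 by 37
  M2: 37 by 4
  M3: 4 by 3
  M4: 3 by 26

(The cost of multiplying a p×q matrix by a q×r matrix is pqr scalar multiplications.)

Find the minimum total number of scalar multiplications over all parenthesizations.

Adjacent pairs: M1M2 = 34·37·4 = 5032; M2M3 = 37·4·3 = 444; M3M4 = 4·3·26 = 312.
Length 3: M1..M3: k=1: 0+444+34·37·3=4218; k=2: 5032+0+34·4·3=5440 → min 4218 | M2..M4: k=2: 0+312+37·4·26=4160; k=3: 444+0+37·3·26=3330 → min 3330.
Length 4: M1..M4: k=1: 0+3330+34·37·26=36038; k=2: 5032+312+34·4·26=8880; k=3: 4218+0+34·3·26=6870 → min 6870.
Optimal order: ((M1(M2M3))M4) with cost 6870.

6870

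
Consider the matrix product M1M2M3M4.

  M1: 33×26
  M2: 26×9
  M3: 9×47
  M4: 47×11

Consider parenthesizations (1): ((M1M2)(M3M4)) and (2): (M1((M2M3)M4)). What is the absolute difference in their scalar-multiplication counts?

Order (1) = ((M1M2)(M3M4)): (M1M2): 33×26 by 26×9 → 33×9, cost 33·26·9 = 7722; (M3M4): 9×47 by 47×11 → 9×11, cost 9·47·11 = 4653; ((M1M2)(M3M4)): 33×9 by 9×11 → 33×11, cost 33·9·11 = 3267; cumulative 15642. Total 15642.
Order (2) = (M1((M2M3)M4)): (M2M3): 26×9 by 9×47 → 26×47, cost 26·9·47 = 10998; ((M2M3)M4): 26×47 by 47×11 → 26×11, cost 26·47·11 = 13442; cumulative 24440; (M1((M2M3)M4)): 33×26 by 26×11 → 33×11, cost 33·26·11 = 9438; cumulative 33878. Total 33878.
Difference: |15642 − 33878| = 18236.

18236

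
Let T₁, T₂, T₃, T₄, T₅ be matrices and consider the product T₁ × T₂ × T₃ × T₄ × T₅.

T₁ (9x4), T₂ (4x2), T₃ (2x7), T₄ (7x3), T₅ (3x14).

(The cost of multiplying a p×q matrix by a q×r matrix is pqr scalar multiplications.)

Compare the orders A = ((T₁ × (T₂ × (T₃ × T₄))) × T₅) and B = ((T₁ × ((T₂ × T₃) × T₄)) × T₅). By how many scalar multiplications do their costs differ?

74

Order A = ((T₁ × (T₂ × (T₃ × T₄))) × T₅): (T₃ × T₄): 2×7 by 7×3 → 2×3, cost 2·7·3 = 42; (T₂ × (T₃ × T₄)): 4×2 by 2×3 → 4×3, cost 4·2·3 = 24; cumulative 66; (T₁ × (T₂ × (T₃ × T₄))): 9×4 by 4×3 → 9×3, cost 9·4·3 = 108; cumulative 174; ((T₁ × (T₂ × (T₃ × T₄))) × T₅): 9×3 by 3×14 → 9×14, cost 9·3·14 = 378; cumulative 552. Total 552.
Order B = ((T₁ × ((T₂ × T₃) × T₄)) × T₅): (T₂ × T₃): 4×2 by 2×7 → 4×7, cost 4·2·7 = 56; ((T₂ × T₃) × T₄): 4×7 by 7×3 → 4×3, cost 4·7·3 = 84; cumulative 140; (T₁ × ((T₂ × T₃) × T₄)): 9×4 by 4×3 → 9×3, cost 9·4·3 = 108; cumulative 248; ((T₁ × ((T₂ × T₃) × T₄)) × T₅): 9×3 by 3×14 → 9×14, cost 9·3·14 = 378; cumulative 626. Total 626.
Difference: |552 − 626| = 74.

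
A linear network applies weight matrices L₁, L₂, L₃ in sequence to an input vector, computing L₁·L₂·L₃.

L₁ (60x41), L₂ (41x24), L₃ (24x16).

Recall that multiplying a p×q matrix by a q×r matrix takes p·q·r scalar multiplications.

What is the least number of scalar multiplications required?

55104

Order (L₁·(L₂·L₃)): (L₂·L₃): 41×24 by 24×16 → 41×16, cost 41·24·16 = 15744; (L₁·(L₂·L₃)): 60×41 by 41×16 → 60×16, cost 60·41·16 = 39360; cumulative 55104. Total 55104.
Order ((L₁·L₂)·L₃): (L₁·L₂): 60×41 by 41×24 → 60×24, cost 60·41·24 = 59040; ((L₁·L₂)·L₃): 60×24 by 24×16 → 60×16, cost 60·24·16 = 23040; cumulative 82080. Total 82080.
Minimum: 55104.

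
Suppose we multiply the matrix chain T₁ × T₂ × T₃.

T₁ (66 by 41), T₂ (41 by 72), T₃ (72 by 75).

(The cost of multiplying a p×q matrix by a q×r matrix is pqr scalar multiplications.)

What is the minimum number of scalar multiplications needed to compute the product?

Order (T₁ × (T₂ × T₃)): (T₂ × T₃): 41×72 by 72×75 → 41×75, cost 41·72·75 = 221400; (T₁ × (T₂ × T₃)): 66×41 by 41×75 → 66×75, cost 66·41·75 = 202950; cumulative 424350. Total 424350.
Order ((T₁ × T₂) × T₃): (T₁ × T₂): 66×41 by 41×72 → 66×72, cost 66·41·72 = 194832; ((T₁ × T₂) × T₃): 66×72 by 72×75 → 66×75, cost 66·72·75 = 356400; cumulative 551232. Total 551232.
Minimum: 424350.

424350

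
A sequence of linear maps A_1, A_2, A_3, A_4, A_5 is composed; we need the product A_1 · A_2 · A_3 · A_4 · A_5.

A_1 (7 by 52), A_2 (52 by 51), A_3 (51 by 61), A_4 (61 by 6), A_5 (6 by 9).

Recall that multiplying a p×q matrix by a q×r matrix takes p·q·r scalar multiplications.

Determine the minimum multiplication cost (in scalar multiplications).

37140

Adjacent pairs: A_1A_2 = 7·52·51 = 18564; A_2A_3 = 52·51·61 = 161772; A_3A_4 = 51·61·6 = 18666; A_4A_5 = 61·6·9 = 3294.
Length 3: A_1..A_3: k=1: 0+161772+7·52·61=183976; k=2: 18564+0+7·51·61=40341 → min 40341 | A_2..A_4: k=2: 0+18666+52·51·6=34578; k=3: 161772+0+52·61·6=180804 → min 34578 | A_3..A_5: k=3: 0+3294+51·61·9=31293; k=4: 18666+0+51·6·9=21420 → min 21420.
Length 4: A_1..A_4: k=1: 0+34578+7·52·6=36762; k=2: 18564+18666+7·51·6=39372; k=3: 40341+0+7·61·6=42903 → min 36762 | A_2..A_5: k=2: 0+21420+52·51·9=45288; k=3: 161772+3294+52·61·9=193614; k=4: 34578+0+52·6·9=37386 → min 37386.
Length 5: A_1..A_5: k=1: 0+37386+7·52·9=40662; k=2: 18564+21420+7·51·9=43197; k=3: 40341+3294+7·61·9=47478; k=4: 36762+0+7·6·9=37140 → min 37140.
Optimal order: ((A_1 · (A_2 · (A_3 · A_4))) · A_5) with cost 37140.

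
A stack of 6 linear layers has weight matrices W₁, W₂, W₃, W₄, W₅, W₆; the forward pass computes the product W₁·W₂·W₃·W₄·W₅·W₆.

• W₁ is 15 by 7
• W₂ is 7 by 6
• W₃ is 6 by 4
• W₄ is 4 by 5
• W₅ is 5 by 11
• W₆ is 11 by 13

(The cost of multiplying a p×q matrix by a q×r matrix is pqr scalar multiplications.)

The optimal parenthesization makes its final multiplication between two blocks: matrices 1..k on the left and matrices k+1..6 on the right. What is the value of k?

3

Adjacent pairs: W₁W₂ = 15·7·6 = 630; W₂W₃ = 7·6·4 = 168; W₃W₄ = 6·4·5 = 120; W₄W₅ = 4·5·11 = 220; W₅W₆ = 5·11·13 = 715.
Length 3: W₁..W₃: k=1: 0+168+15·7·4=588; k=2: 630+0+15·6·4=990 → min 588 | W₂..W₄: k=2: 0+120+7·6·5=330; k=3: 168+0+7·4·5=308 → min 308 | W₃..W₅: k=3: 0+220+6·4·11=484; k=4: 120+0+6·5·11=450 → min 450 | W₄..W₆: k=4: 0+715+4·5·13=975; k=5: 220+0+4·11·13=792 → min 792.
Length 4: W₁..W₄: k=1: 0+308+15·7·5=833; k=2: 630+120+15·6·5=1200; k=3: 588+0+15·4·5=888 → min 833 | W₂..W₅: k=2: 0+450+7·6·11=912; k=3: 168+220+7·4·11=696; k=4: 308+0+7·5·11=693 → min 693 | W₃..W₆: k=3: 0+792+6·4·13=1104; k=4: 120+715+6·5·13=1225; k=5: 450+0+6·11·13=1308 → min 1104.
Length 5: W₁..W₅: k=1: 0+693+15·7·11=1848; k=2: 630+450+15·6·11=2070; k=3: 588+220+15·4·11=1468; k=4: 833+0+15·5·11=1658 → min 1468 | W₂..W₆: k=2: 0+1104+7·6·13=1650; k=3: 168+792+7·4·13=1324; k=4: 308+715+7·5·13=1478; k=5: 693+0+7·11·13=1694 → min 1324.
Top-level splits: k=1: (W₁..W₁)·(W₂..W₆) → 0+1324+15·7·13 = 2689; k=2: (W₁..W₂)·(W₃..W₆) → 630+1104+15·6·13 = 2904; k=3: (W₁..W₃)·(W₄..W₆) → 588+792+15·4·13 = 2160; k=4: (W₁..W₄)·(W₅..W₆) → 833+715+15·5·13 = 2523; k=5: (W₁..W₅)·(W₆..W₆) → 1468+0+15·11·13 = 3613.
Best split is after W₃, i.e. k = 3.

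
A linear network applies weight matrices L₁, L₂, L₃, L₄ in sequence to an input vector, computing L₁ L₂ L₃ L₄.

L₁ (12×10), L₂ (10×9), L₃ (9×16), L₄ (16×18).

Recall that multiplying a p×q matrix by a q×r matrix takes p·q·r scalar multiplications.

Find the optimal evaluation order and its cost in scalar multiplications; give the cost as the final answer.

Adjacent pairs: L₁L₂ = 12·10·9 = 1080; L₂L₃ = 10·9·16 = 1440; L₃L₄ = 9·16·18 = 2592.
Length 3: L₁..L₃: k=1: 0+1440+12·10·16=3360; k=2: 1080+0+12·9·16=2808 → min 2808 | L₂..L₄: k=2: 0+2592+10·9·18=4212; k=3: 1440+0+10·16·18=4320 → min 4212.
Length 4: L₁..L₄: k=1: 0+4212+12·10·18=6372; k=2: 1080+2592+12·9·18=5616; k=3: 2808+0+12·16·18=6264 → min 5616.
Optimal parenthesization: ((L₁ L₂) (L₃ L₄)) with cost 5616.

5616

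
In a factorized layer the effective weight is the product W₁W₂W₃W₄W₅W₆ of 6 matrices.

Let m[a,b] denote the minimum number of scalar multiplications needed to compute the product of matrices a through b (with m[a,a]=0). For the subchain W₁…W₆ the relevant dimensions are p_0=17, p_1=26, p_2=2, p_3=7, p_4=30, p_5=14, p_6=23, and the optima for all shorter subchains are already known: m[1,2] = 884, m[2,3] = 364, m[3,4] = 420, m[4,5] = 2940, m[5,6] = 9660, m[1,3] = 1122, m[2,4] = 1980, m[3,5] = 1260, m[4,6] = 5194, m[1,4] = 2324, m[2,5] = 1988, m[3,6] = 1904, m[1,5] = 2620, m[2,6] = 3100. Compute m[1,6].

3570

m[1,6] = min over k∈[1,5] of m[1,k]+m[k+1,6]+p_{0}·p_k·p_{6}.
k=1: 0 + 3100 + 17·26·23 = 13266; k=2: 884 + 1904 + 17·2·23 = 3570; k=3: 1122 + 5194 + 17·7·23 = 9053; k=4: 2324 + 9660 + 17·30·23 = 23714; k=5: 2620 + 0 + 17·14·23 = 8094.
Minimum: 3570 at k=2.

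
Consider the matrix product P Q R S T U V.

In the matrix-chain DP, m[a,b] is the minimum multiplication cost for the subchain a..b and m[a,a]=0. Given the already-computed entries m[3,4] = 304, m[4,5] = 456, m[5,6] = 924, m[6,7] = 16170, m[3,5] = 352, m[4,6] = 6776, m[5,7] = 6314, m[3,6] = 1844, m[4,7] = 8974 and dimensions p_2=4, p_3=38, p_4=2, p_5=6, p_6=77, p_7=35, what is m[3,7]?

m[3,7] = min over k∈[3,6] of m[3,k]+m[k+1,7]+p_{2}·p_k·p_{7}.
k=3: 0 + 8974 + 4·38·35 = 14294; k=4: 304 + 6314 + 4·2·35 = 6898; k=5: 352 + 16170 + 4·6·35 = 17362; k=6: 1844 + 0 + 4·77·35 = 12624.
Minimum: 6898 at k=4.

6898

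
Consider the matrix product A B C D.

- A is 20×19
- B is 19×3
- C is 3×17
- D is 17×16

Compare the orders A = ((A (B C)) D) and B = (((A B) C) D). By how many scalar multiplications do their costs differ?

Order A = ((A (B C)) D): (B C): 19×3 by 3×17 → 19×17, cost 19·3·17 = 969; (A (B C)): 20×19 by 19×17 → 20×17, cost 20·19·17 = 6460; cumulative 7429; ((A (B C)) D): 20×17 by 17×16 → 20×16, cost 20·17·16 = 5440; cumulative 12869. Total 12869.
Order B = (((A B) C) D): (A B): 20×19 by 19×3 → 20×3, cost 20·19·3 = 1140; ((A B) C): 20×3 by 3×17 → 20×17, cost 20·3·17 = 1020; cumulative 2160; (((A B) C) D): 20×17 by 17×16 → 20×16, cost 20·17·16 = 5440; cumulative 7600. Total 7600.
Difference: |12869 − 7600| = 5269.

5269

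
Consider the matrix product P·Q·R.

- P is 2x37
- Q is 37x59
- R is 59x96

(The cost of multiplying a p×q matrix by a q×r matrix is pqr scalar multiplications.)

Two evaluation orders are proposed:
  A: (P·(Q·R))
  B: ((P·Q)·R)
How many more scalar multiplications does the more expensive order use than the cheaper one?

200978

Order A = (P·(Q·R)): (Q·R): 37×59 by 59×96 → 37×96, cost 37·59·96 = 209568; (P·(Q·R)): 2×37 by 37×96 → 2×96, cost 2·37·96 = 7104; cumulative 216672. Total 216672.
Order B = ((P·Q)·R): (P·Q): 2×37 by 37×59 → 2×59, cost 2·37·59 = 4366; ((P·Q)·R): 2×59 by 59×96 → 2×96, cost 2·59·96 = 11328; cumulative 15694. Total 15694.
Difference: |216672 − 15694| = 200978.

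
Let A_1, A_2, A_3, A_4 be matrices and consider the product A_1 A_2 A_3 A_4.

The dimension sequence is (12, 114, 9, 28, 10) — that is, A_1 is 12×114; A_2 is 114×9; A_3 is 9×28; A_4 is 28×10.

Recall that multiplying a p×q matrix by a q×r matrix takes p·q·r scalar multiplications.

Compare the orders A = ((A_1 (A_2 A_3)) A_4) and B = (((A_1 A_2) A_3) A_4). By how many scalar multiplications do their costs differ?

51696

Order A = ((A_1 (A_2 A_3)) A_4): (A_2 A_3): 114×9 by 9×28 → 114×28, cost 114·9·28 = 28728; (A_1 (A_2 A_3)): 12×114 by 114×28 → 12×28, cost 12·114·28 = 38304; cumulative 67032; ((A_1 (A_2 A_3)) A_4): 12×28 by 28×10 → 12×10, cost 12·28·10 = 3360; cumulative 70392. Total 70392.
Order B = (((A_1 A_2) A_3) A_4): (A_1 A_2): 12×114 by 114×9 → 12×9, cost 12·114·9 = 12312; ((A_1 A_2) A_3): 12×9 by 9×28 → 12×28, cost 12·9·28 = 3024; cumulative 15336; (((A_1 A_2) A_3) A_4): 12×28 by 28×10 → 12×10, cost 12·28·10 = 3360; cumulative 18696. Total 18696.
Difference: |70392 − 18696| = 51696.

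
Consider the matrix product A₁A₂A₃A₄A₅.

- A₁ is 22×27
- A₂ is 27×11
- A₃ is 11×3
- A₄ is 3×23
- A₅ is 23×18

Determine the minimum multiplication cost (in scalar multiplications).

Adjacent pairs: A₁A₂ = 22·27·11 = 6534; A₂A₃ = 27·11·3 = 891; A₃A₄ = 11·3·23 = 759; A₄A₅ = 3·23·18 = 1242.
Length 3: A₁..A₃: k=1: 0+891+22·27·3=2673; k=2: 6534+0+22·11·3=7260 → min 2673 | A₂..A₄: k=2: 0+759+27·11·23=7590; k=3: 891+0+27·3·23=2754 → min 2754 | A₃..A₅: k=3: 0+1242+11·3·18=1836; k=4: 759+0+11·23·18=5313 → min 1836.
Length 4: A₁..A₄: k=1: 0+2754+22·27·23=16416; k=2: 6534+759+22·11·23=12859; k=3: 2673+0+22·3·23=4191 → min 4191 | A₂..A₅: k=2: 0+1836+27·11·18=7182; k=3: 891+1242+27·3·18=3591; k=4: 2754+0+27·23·18=13932 → min 3591.
Length 5: A₁..A₅: k=1: 0+3591+22·27·18=14283; k=2: 6534+1836+22·11·18=12726; k=3: 2673+1242+22·3·18=5103; k=4: 4191+0+22·23·18=13299 → min 5103.
Optimal order: ((A₁(A₂A₃))(A₄A₅)) with cost 5103.

5103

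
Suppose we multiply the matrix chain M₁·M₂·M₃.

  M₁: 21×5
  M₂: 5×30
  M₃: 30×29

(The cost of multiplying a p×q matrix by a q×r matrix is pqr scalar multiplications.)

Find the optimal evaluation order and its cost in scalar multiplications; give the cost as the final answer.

(M₁·(M₂·M₃)): cost 7395.
((M₁·M₂)·M₃): cost 21420.
Optimal: (M₁·(M₂·M₃)) with cost 7395.

7395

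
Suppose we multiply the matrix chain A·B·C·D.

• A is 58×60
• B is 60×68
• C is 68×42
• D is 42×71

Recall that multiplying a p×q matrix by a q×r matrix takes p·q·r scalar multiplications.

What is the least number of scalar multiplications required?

Adjacent pairs: AB = 58·60·68 = 236640; BC = 60·68·42 = 171360; CD = 68·42·71 = 202776.
Length 3: A..C: k=1: 0+171360+58·60·42=317520; k=2: 236640+0+58·68·42=402288 → min 317520 | B..D: k=2: 0+202776+60·68·71=492456; k=3: 171360+0+60·42·71=350280 → min 350280.
Length 4: A..D: k=1: 0+350280+58·60·71=597360; k=2: 236640+202776+58·68·71=719440; k=3: 317520+0+58·42·71=490476 → min 490476.
Optimal order: ((A·(B·C))·D) with cost 490476.

490476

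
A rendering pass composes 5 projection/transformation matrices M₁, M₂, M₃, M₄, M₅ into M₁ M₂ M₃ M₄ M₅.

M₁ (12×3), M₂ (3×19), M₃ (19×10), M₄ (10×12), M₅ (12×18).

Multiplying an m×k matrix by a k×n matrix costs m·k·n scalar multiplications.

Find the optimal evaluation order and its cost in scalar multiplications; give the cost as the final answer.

Adjacent pairs: M₁M₂ = 12·3·19 = 684; M₂M₃ = 3·19·10 = 570; M₃M₄ = 19·10·12 = 2280; M₄M₅ = 10·12·18 = 2160.
Length 3: M₁..M₃: k=1: 0+570+12·3·10=930; k=2: 684+0+12·19·10=2964 → min 930 | M₂..M₄: k=2: 0+2280+3·19·12=2964; k=3: 570+0+3·10·12=930 → min 930 | M₃..M₅: k=3: 0+2160+19·10·18=5580; k=4: 2280+0+19·12·18=6384 → min 5580.
Length 4: M₁..M₄: k=1: 0+930+12·3·12=1362; k=2: 684+2280+12·19·12=5700; k=3: 930+0+12·10·12=2370 → min 1362 | M₂..M₅: k=2: 0+5580+3·19·18=6606; k=3: 570+2160+3·10·18=3270; k=4: 930+0+3·12·18=1578 → min 1578.
Length 5: M₁..M₅: k=1: 0+1578+12·3·18=2226; k=2: 684+5580+12·19·18=10368; k=3: 930+2160+12·10·18=5250; k=4: 1362+0+12·12·18=3954 → min 2226.
Optimal parenthesization: (M₁ (((M₂ M₃) M₄) M₅)) with cost 2226.

2226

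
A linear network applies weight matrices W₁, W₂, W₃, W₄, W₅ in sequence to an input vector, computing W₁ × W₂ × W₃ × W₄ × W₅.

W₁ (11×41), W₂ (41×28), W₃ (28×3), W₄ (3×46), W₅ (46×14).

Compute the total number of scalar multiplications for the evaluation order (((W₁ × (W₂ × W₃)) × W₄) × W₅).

(W₂ × W₃): 41×28 by 28×3 → 41×3, cost 41·28·3 = 3444
(W₁ × (W₂ × W₃)): 11×41 by 41×3 → 11×3, cost 11·41·3 = 1353; cumulative 4797
((W₁ × (W₂ × W₃)) × W₄): 11×3 by 3×46 → 11×46, cost 11·3·46 = 1518; cumulative 6315
(((W₁ × (W₂ × W₃)) × W₄) × W₅): 11×46 by 46×14 → 11×14, cost 11·46·14 = 7084; cumulative 13399
Total: 13399 scalar multiplications.

13399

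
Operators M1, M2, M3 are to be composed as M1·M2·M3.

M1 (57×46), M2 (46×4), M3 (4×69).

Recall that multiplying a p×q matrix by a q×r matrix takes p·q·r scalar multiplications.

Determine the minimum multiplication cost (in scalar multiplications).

26220

Order (M1·(M2·M3)): (M2·M3): 46×4 by 4×69 → 46×69, cost 46·4·69 = 12696; (M1·(M2·M3)): 57×46 by 46×69 → 57×69, cost 57·46·69 = 180918; cumulative 193614. Total 193614.
Order ((M1·M2)·M3): (M1·M2): 57×46 by 46×4 → 57×4, cost 57·46·4 = 10488; ((M1·M2)·M3): 57×4 by 4×69 → 57×69, cost 57·4·69 = 15732; cumulative 26220. Total 26220.
Minimum: 26220.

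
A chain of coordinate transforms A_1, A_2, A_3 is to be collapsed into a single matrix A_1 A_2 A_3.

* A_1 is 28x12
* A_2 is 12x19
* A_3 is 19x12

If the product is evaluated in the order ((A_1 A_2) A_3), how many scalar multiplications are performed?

12768

(A_1 A_2): 28×12 by 12×19 → 28×19, cost 28·12·19 = 6384
((A_1 A_2) A_3): 28×19 by 19×12 → 28×12, cost 28·19·12 = 6384; cumulative 12768
Total: 12768 scalar multiplications.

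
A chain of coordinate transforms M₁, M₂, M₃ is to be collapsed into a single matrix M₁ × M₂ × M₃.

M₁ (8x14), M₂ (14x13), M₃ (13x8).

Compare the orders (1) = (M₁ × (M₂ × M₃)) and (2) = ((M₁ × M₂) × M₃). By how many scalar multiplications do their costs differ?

Order (1) = (M₁ × (M₂ × M₃)): (M₂ × M₃): 14×13 by 13×8 → 14×8, cost 14·13·8 = 1456; (M₁ × (M₂ × M₃)): 8×14 by 14×8 → 8×8, cost 8·14·8 = 896; cumulative 2352. Total 2352.
Order (2) = ((M₁ × M₂) × M₃): (M₁ × M₂): 8×14 by 14×13 → 8×13, cost 8·14·13 = 1456; ((M₁ × M₂) × M₃): 8×13 by 13×8 → 8×8, cost 8·13·8 = 832; cumulative 2288. Total 2288.
Difference: |2352 − 2288| = 64.

64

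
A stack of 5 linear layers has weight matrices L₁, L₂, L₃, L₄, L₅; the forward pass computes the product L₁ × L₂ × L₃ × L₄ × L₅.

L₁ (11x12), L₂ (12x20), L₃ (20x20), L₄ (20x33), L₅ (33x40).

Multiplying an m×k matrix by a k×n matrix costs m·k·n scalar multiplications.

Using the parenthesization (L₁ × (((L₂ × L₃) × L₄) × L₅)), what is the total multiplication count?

(L₂ × L₃): 12×20 by 20×20 → 12×20, cost 12·20·20 = 4800
((L₂ × L₃) × L₄): 12×20 by 20×33 → 12×33, cost 12·20·33 = 7920; cumulative 12720
(((L₂ × L₃) × L₄) × L₅): 12×33 by 33×40 → 12×40, cost 12·33·40 = 15840; cumulative 28560
(L₁ × (((L₂ × L₃) × L₄) × L₅)): 11×12 by 12×40 → 11×40, cost 11·12·40 = 5280; cumulative 33840
Total: 33840 scalar multiplications.

33840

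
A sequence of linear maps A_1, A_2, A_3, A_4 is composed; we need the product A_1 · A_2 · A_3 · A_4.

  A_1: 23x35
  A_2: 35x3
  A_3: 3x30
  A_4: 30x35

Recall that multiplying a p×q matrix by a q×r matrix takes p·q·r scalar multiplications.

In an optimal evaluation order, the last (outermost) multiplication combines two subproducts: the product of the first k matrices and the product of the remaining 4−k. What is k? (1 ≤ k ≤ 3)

Adjacent pairs: A_1A_2 = 23·35·3 = 2415; A_2A_3 = 35·3·30 = 3150; A_3A_4 = 3·30·35 = 3150.
Length 3: A_1..A_3: k=1: 0+3150+23·35·30=27300; k=2: 2415+0+23·3·30=4485 → min 4485 | A_2..A_4: k=2: 0+3150+35·3·35=6825; k=3: 3150+0+35·30·35=39900 → min 6825.
Top-level splits: k=1: (A_1..A_1)·(A_2..A_4) → 0+6825+23·35·35 = 35000; k=2: (A_1..A_2)·(A_3..A_4) → 2415+3150+23·3·35 = 7980; k=3: (A_1..A_3)·(A_4..A_4) → 4485+0+23·30·35 = 28635.
Best split is after A_2, i.e. k = 2.

2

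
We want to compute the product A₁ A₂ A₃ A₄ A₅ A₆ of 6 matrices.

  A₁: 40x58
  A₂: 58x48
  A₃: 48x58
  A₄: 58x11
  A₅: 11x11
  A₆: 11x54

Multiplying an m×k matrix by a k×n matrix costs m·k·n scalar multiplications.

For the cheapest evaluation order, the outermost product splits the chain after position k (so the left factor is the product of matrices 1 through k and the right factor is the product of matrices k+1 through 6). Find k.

5

Adjacent pairs: A₁A₂ = 40·58·48 = 111360; A₂A₃ = 58·48·58 = 161472; A₃A₄ = 48·58·11 = 30624; A₄A₅ = 58·11·11 = 7018; A₅A₆ = 11·11·54 = 6534.
Length 3: A₁..A₃: k=1: 0+161472+40·58·58=296032; k=2: 111360+0+40·48·58=222720 → min 222720 | A₂..A₄: k=2: 0+30624+58·48·11=61248; k=3: 161472+0+58·58·11=198476 → min 61248 | A₃..A₅: k=3: 0+7018+48·58·11=37642; k=4: 30624+0+48·11·11=36432 → min 36432 | A₄..A₆: k=4: 0+6534+58·11·54=40986; k=5: 7018+0+58·11·54=41470 → min 40986.
Length 4: A₁..A₄: k=1: 0+61248+40·58·11=86768; k=2: 111360+30624+40·48·11=163104; k=3: 222720+0+40·58·11=248240 → min 86768 | A₂..A₅: k=2: 0+36432+58·48·11=67056; k=3: 161472+7018+58·58·11=205494; k=4: 61248+0+58·11·11=68266 → min 67056 | A₃..A₆: k=3: 0+40986+48·58·54=191322; k=4: 30624+6534+48·11·54=65670; k=5: 36432+0+48·11·54=64944 → min 64944.
Length 5: A₁..A₅: k=1: 0+67056+40·58·11=92576; k=2: 111360+36432+40·48·11=168912; k=3: 222720+7018+40·58·11=255258; k=4: 86768+0+40·11·11=91608 → min 91608 | A₂..A₆: k=2: 0+64944+58·48·54=215280; k=3: 161472+40986+58·58·54=384114; k=4: 61248+6534+58·11·54=102234; k=5: 67056+0+58·11·54=101508 → min 101508.
Top-level splits: k=1: (A₁..A₁)·(A₂..A₆) → 0+101508+40·58·54 = 226788; k=2: (A₁..A₂)·(A₃..A₆) → 111360+64944+40·48·54 = 279984; k=3: (A₁..A₃)·(A₄..A₆) → 222720+40986+40·58·54 = 388986; k=4: (A₁..A₄)·(A₅..A₆) → 86768+6534+40·11·54 = 117062; k=5: (A₁..A₅)·(A₆..A₆) → 91608+0+40·11·54 = 115368.
Best split is after A₅, i.e. k = 5.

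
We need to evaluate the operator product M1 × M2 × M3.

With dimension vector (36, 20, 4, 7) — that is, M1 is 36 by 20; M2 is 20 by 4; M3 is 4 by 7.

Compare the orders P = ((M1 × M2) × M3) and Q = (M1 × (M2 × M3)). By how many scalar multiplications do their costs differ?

Order P = ((M1 × M2) × M3): (M1 × M2): 36×20 by 20×4 → 36×4, cost 36·20·4 = 2880; ((M1 × M2) × M3): 36×4 by 4×7 → 36×7, cost 36·4·7 = 1008; cumulative 3888. Total 3888.
Order Q = (M1 × (M2 × M3)): (M2 × M3): 20×4 by 4×7 → 20×7, cost 20·4·7 = 560; (M1 × (M2 × M3)): 36×20 by 20×7 → 36×7, cost 36·20·7 = 5040; cumulative 5600. Total 5600.
Difference: |3888 − 5600| = 1712.

1712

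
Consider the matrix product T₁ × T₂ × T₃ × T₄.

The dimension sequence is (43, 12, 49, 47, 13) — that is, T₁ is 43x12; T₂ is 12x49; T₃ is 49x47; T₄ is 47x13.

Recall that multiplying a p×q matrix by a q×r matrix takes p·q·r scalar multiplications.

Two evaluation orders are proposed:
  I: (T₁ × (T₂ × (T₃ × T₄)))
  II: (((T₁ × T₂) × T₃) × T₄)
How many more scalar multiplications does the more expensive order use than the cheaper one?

Order I = (T₁ × (T₂ × (T₃ × T₄))): (T₃ × T₄): 49×47 by 47×13 → 49×13, cost 49·47·13 = 29939; (T₂ × (T₃ × T₄)): 12×49 by 49×13 → 12×13, cost 12·49·13 = 7644; cumulative 37583; (T₁ × (T₂ × (T₃ × T₄))): 43×12 by 12×13 → 43×13, cost 43·12·13 = 6708; cumulative 44291. Total 44291.
Order II = (((T₁ × T₂) × T₃) × T₄): (T₁ × T₂): 43×12 by 12×49 → 43×49, cost 43·12·49 = 25284; ((T₁ × T₂) × T₃): 43×49 by 49×47 → 43×47, cost 43·49·47 = 99029; cumulative 124313; (((T₁ × T₂) × T₃) × T₄): 43×47 by 47×13 → 43×13, cost 43·47·13 = 26273; cumulative 150586. Total 150586.
Difference: |44291 − 150586| = 106295.

106295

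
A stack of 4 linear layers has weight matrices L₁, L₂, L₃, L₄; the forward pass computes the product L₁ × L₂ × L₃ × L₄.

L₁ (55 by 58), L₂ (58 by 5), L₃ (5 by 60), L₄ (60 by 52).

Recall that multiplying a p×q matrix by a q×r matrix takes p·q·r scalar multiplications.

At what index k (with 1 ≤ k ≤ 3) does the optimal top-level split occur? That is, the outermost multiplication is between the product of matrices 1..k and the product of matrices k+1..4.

2

Adjacent pairs: L₁L₂ = 55·58·5 = 15950; L₂L₃ = 58·5·60 = 17400; L₃L₄ = 5·60·52 = 15600.
Length 3: L₁..L₃: k=1: 0+17400+55·58·60=208800; k=2: 15950+0+55·5·60=32450 → min 32450 | L₂..L₄: k=2: 0+15600+58·5·52=30680; k=3: 17400+0+58·60·52=198360 → min 30680.
Top-level splits: k=1: (L₁..L₁)·(L₂..L₄) → 0+30680+55·58·52 = 196560; k=2: (L₁..L₂)·(L₃..L₄) → 15950+15600+55·5·52 = 45850; k=3: (L₁..L₃)·(L₄..L₄) → 32450+0+55·60·52 = 204050.
Best split is after L₂, i.e. k = 2.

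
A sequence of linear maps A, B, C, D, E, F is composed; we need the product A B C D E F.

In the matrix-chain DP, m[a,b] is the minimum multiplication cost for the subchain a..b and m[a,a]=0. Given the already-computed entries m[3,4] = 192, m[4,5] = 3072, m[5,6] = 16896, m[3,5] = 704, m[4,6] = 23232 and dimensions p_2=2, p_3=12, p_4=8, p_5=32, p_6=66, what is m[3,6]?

4928

m[3,6] = min over k∈[3,5] of m[3,k]+m[k+1,6]+p_{2}·p_k·p_{6}.
k=3: 0 + 23232 + 2·12·66 = 24816; k=4: 192 + 16896 + 2·8·66 = 18144; k=5: 704 + 0 + 2·32·66 = 4928.
Minimum: 4928 at k=5.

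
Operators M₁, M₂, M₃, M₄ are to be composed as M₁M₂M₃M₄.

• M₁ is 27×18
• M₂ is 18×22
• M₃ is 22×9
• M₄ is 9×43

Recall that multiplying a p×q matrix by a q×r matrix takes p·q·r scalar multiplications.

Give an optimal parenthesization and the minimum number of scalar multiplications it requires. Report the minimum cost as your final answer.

Adjacent pairs: M₁M₂ = 27·18·22 = 10692; M₂M₃ = 18·22·9 = 3564; M₃M₄ = 22·9·43 = 8514.
Length 3: M₁..M₃: k=1: 0+3564+27·18·9=7938; k=2: 10692+0+27·22·9=16038 → min 7938 | M₂..M₄: k=2: 0+8514+18·22·43=25542; k=3: 3564+0+18·9·43=10530 → min 10530.
Length 4: M₁..M₄: k=1: 0+10530+27·18·43=31428; k=2: 10692+8514+27·22·43=44748; k=3: 7938+0+27·9·43=18387 → min 18387.
Optimal parenthesization: ((M₁(M₂M₃))M₄) with cost 18387.

18387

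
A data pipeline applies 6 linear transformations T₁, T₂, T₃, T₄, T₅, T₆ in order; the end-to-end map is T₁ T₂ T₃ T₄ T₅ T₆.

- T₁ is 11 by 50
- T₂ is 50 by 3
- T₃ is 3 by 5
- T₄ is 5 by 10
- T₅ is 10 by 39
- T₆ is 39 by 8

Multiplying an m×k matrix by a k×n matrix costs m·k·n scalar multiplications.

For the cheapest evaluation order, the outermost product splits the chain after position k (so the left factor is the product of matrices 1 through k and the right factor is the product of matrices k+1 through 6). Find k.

Adjacent pairs: T₁T₂ = 11·50·3 = 1650; T₂T₃ = 50·3·5 = 750; T₃T₄ = 3·5·10 = 150; T₄T₅ = 5·10·39 = 1950; T₅T₆ = 10·39·8 = 3120.
Length 3: T₁..T₃: k=1: 0+750+11·50·5=3500; k=2: 1650+0+11·3·5=1815 → min 1815 | T₂..T₄: k=2: 0+150+50·3·10=1650; k=3: 750+0+50·5·10=3250 → min 1650 | T₃..T₅: k=3: 0+1950+3·5·39=2535; k=4: 150+0+3·10·39=1320 → min 1320 | T₄..T₆: k=4: 0+3120+5·10·8=3520; k=5: 1950+0+5·39·8=3510 → min 3510.
Length 4: T₁..T₄: k=1: 0+1650+11·50·10=7150; k=2: 1650+150+11·3·10=2130; k=3: 1815+0+11·5·10=2365 → min 2130 | T₂..T₅: k=2: 0+1320+50·3·39=7170; k=3: 750+1950+50·5·39=12450; k=4: 1650+0+50·10·39=21150 → min 7170 | T₃..T₆: k=3: 0+3510+3·5·8=3630; k=4: 150+3120+3·10·8=3510; k=5: 1320+0+3·39·8=2256 → min 2256.
Length 5: T₁..T₅: k=1: 0+7170+11·50·39=28620; k=2: 1650+1320+11·3·39=4257; k=3: 1815+1950+11·5·39=5910; k=4: 2130+0+11·10·39=6420 → min 4257 | T₂..T₆: k=2: 0+2256+50·3·8=3456; k=3: 750+3510+50·5·8=6260; k=4: 1650+3120+50·10·8=8770; k=5: 7170+0+50·39·8=22770 → min 3456.
Top-level splits: k=1: (T₁..T₁)·(T₂..T₆) → 0+3456+11·50·8 = 7856; k=2: (T₁..T₂)·(T₃..T₆) → 1650+2256+11·3·8 = 4170; k=3: (T₁..T₃)·(T₄..T₆) → 1815+3510+11·5·8 = 5765; k=4: (T₁..T₄)·(T₅..T₆) → 2130+3120+11·10·8 = 6130; k=5: (T₁..T₅)·(T₆..T₆) → 4257+0+11·39·8 = 7689.
Best split is after T₂, i.e. k = 2.

2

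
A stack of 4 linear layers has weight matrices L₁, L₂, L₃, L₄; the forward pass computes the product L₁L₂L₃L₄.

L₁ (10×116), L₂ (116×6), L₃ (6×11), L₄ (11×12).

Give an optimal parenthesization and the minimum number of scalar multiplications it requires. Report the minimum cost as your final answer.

Adjacent pairs: L₁L₂ = 10·116·6 = 6960; L₂L₃ = 116·6·11 = 7656; L₃L₄ = 6·11·12 = 792.
Length 3: L₁..L₃: k=1: 0+7656+10·116·11=20416; k=2: 6960+0+10·6·11=7620 → min 7620 | L₂..L₄: k=2: 0+792+116·6·12=9144; k=3: 7656+0+116·11·12=22968 → min 9144.
Length 4: L₁..L₄: k=1: 0+9144+10·116·12=23064; k=2: 6960+792+10·6·12=8472; k=3: 7620+0+10·11·12=8940 → min 8472.
Optimal parenthesization: ((L₁L₂)(L₃L₄)) with cost 8472.

8472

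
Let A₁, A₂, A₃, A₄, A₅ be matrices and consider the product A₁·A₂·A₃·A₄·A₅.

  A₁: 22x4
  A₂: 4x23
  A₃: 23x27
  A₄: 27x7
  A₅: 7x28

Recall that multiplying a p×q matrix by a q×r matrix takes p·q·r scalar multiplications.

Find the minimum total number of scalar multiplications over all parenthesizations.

Adjacent pairs: A₁A₂ = 22·4·23 = 2024; A₂A₃ = 4·23·27 = 2484; A₃A₄ = 23·27·7 = 4347; A₄A₅ = 27·7·28 = 5292.
Length 3: A₁..A₃: k=1: 0+2484+22·4·27=4860; k=2: 2024+0+22·23·27=15686 → min 4860 | A₂..A₄: k=2: 0+4347+4·23·7=4991; k=3: 2484+0+4·27·7=3240 → min 3240 | A₃..A₅: k=3: 0+5292+23·27·28=22680; k=4: 4347+0+23·7·28=8855 → min 8855.
Length 4: A₁..A₄: k=1: 0+3240+22·4·7=3856; k=2: 2024+4347+22·23·7=9913; k=3: 4860+0+22·27·7=9018 → min 3856 | A₂..A₅: k=2: 0+8855+4·23·28=11431; k=3: 2484+5292+4·27·28=10800; k=4: 3240+0+4·7·28=4024 → min 4024.
Length 5: A₁..A₅: k=1: 0+4024+22·4·28=6488; k=2: 2024+8855+22·23·28=25047; k=3: 4860+5292+22·27·28=26784; k=4: 3856+0+22·7·28=8168 → min 6488.
Optimal order: (A₁·(((A₂·A₃)·A₄)·A₅)) with cost 6488.

6488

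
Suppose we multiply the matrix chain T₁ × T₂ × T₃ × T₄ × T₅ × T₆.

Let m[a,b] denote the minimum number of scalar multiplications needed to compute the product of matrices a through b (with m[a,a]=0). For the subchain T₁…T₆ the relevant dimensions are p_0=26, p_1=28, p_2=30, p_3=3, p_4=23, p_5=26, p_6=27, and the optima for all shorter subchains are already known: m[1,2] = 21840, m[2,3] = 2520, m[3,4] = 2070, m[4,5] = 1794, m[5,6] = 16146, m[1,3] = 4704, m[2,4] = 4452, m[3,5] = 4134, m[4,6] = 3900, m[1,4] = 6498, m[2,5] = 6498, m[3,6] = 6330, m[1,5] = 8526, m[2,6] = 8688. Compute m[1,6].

m[1,6] = min over k∈[1,5] of m[1,k]+m[k+1,6]+p_{0}·p_k·p_{6}.
k=1: 0 + 8688 + 26·28·27 = 28344; k=2: 21840 + 6330 + 26·30·27 = 49230; k=3: 4704 + 3900 + 26·3·27 = 10710; k=4: 6498 + 16146 + 26·23·27 = 38790; k=5: 8526 + 0 + 26·26·27 = 26778.
Minimum: 10710 at k=3.

10710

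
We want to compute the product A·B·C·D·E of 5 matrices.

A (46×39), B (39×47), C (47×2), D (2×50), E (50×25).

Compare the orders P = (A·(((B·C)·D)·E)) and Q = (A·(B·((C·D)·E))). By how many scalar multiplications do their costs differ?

Order P = (A·(((B·C)·D)·E)): (B·C): 39×47 by 47×2 → 39×2, cost 39·47·2 = 3666; ((B·C)·D): 39×2 by 2×50 → 39×50, cost 39·2·50 = 3900; cumulative 7566; (((B·C)·D)·E): 39×50 by 50×25 → 39×25, cost 39·50·25 = 48750; cumulative 56316; (A·(((B·C)·D)·E)): 46×39 by 39×25 → 46×25, cost 46·39·25 = 44850; cumulative 101166. Total 101166.
Order Q = (A·(B·((C·D)·E))): (C·D): 47×2 by 2×50 → 47×50, cost 47·2·50 = 4700; ((C·D)·E): 47×50 by 50×25 → 47×25, cost 47·50·25 = 58750; cumulative 63450; (B·((C·D)·E)): 39×47 by 47×25 → 39×25, cost 39·47·25 = 45825; cumulative 109275; (A·(B·((C·D)·E))): 46×39 by 39×25 → 46×25, cost 46·39·25 = 44850; cumulative 154125. Total 154125.
Difference: |101166 − 154125| = 52959.

52959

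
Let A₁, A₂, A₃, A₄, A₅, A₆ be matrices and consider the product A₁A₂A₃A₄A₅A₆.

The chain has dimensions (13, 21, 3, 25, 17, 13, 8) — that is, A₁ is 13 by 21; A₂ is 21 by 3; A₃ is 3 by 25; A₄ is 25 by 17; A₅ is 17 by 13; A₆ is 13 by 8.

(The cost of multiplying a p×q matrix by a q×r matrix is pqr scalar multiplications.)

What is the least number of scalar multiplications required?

Adjacent pairs: A₁A₂ = 13·21·3 = 819; A₂A₃ = 21·3·25 = 1575; A₃A₄ = 3·25·17 = 1275; A₄A₅ = 25·17·13 = 5525; A₅A₆ = 17·13·8 = 1768.
Length 3: A₁..A₃: k=1: 0+1575+13·21·25=8400; k=2: 819+0+13·3·25=1794 → min 1794 | A₂..A₄: k=2: 0+1275+21·3·17=2346; k=3: 1575+0+21·25·17=10500 → min 2346 | A₃..A₅: k=3: 0+5525+3·25·13=6500; k=4: 1275+0+3·17·13=1938 → min 1938 | A₄..A₆: k=4: 0+1768+25·17·8=5168; k=5: 5525+0+25·13·8=8125 → min 5168.
Length 4: A₁..A₄: k=1: 0+2346+13·21·17=6987; k=2: 819+1275+13·3·17=2757; k=3: 1794+0+13·25·17=7319 → min 2757 | A₂..A₅: k=2: 0+1938+21·3·13=2757; k=3: 1575+5525+21·25·13=13925; k=4: 2346+0+21·17·13=6987 → min 2757 | A₃..A₆: k=3: 0+5168+3·25·8=5768; k=4: 1275+1768+3·17·8=3451; k=5: 1938+0+3·13·8=2250 → min 2250.
Length 5: A₁..A₅: k=1: 0+2757+13·21·13=6306; k=2: 819+1938+13·3·13=3264; k=3: 1794+5525+13·25·13=11544; k=4: 2757+0+13·17·13=5630 → min 3264 | A₂..A₆: k=2: 0+2250+21·3·8=2754; k=3: 1575+5168+21·25·8=10943; k=4: 2346+1768+21·17·8=6970; k=5: 2757+0+21·13·8=4941 → min 2754.
Length 6: A₁..A₆: k=1: 0+2754+13·21·8=4938; k=2: 819+2250+13·3·8=3381; k=3: 1794+5168+13·25·8=9562; k=4: 2757+1768+13·17·8=6293; k=5: 3264+0+13·13·8=4616 → min 3381.
Optimal order: ((A₁A₂)(((A₃A₄)A₅)A₆)) with cost 3381.

3381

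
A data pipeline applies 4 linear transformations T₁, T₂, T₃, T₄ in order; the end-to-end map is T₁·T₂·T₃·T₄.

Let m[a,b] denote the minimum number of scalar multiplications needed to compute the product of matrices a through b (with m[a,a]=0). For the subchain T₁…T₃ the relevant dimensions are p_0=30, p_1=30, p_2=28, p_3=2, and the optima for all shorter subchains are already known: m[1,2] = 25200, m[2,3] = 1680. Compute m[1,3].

m[1,3] = min over k∈[1,2] of m[1,k]+m[k+1,3]+p_{0}·p_k·p_{3}.
k=1: 0 + 1680 + 30·30·2 = 3480; k=2: 25200 + 0 + 30·28·2 = 26880.
Minimum: 3480 at k=1.

3480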